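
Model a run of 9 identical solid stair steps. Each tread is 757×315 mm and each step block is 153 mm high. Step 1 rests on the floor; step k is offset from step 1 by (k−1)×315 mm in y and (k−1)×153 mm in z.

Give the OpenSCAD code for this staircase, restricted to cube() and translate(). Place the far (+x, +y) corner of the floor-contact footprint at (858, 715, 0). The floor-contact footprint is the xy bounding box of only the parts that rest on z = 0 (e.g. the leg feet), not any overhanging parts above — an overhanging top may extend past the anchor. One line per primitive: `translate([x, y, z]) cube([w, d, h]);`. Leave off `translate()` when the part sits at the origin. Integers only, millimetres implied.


translate([101, 400, 0]) cube([757, 315, 153]);
translate([101, 715, 153]) cube([757, 315, 153]);
translate([101, 1030, 306]) cube([757, 315, 153]);
translate([101, 1345, 459]) cube([757, 315, 153]);
translate([101, 1660, 612]) cube([757, 315, 153]);
translate([101, 1975, 765]) cube([757, 315, 153]);
translate([101, 2290, 918]) cube([757, 315, 153]);
translate([101, 2605, 1071]) cube([757, 315, 153]);
translate([101, 2920, 1224]) cube([757, 315, 153]);


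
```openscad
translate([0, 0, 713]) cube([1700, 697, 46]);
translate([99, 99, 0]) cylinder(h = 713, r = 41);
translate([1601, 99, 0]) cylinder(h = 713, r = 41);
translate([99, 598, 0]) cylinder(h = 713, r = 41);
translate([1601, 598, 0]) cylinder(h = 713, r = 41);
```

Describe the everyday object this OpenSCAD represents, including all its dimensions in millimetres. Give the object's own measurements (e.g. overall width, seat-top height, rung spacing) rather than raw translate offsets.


A rectangular dining table. The top is 1700×697×46 mm with its upper surface at z = 759 mm. It stands on four round legs of 82 mm diameter, each leg's bounding box inset 58 mm from the nearest pair of top edges, running from the floor to the underside of the top.


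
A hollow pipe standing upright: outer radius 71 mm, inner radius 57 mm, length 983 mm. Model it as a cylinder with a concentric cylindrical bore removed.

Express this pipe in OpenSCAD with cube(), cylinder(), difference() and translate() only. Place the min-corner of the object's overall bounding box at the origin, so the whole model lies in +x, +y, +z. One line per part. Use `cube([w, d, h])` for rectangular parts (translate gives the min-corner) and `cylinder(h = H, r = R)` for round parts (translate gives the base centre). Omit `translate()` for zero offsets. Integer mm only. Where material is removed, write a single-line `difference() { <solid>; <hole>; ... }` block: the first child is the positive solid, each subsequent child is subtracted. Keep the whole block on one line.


difference() { translate([71, 71, 0]) cylinder(h = 983, r = 71); translate([71, 71, 0]) cylinder(h = 983, r = 57); }


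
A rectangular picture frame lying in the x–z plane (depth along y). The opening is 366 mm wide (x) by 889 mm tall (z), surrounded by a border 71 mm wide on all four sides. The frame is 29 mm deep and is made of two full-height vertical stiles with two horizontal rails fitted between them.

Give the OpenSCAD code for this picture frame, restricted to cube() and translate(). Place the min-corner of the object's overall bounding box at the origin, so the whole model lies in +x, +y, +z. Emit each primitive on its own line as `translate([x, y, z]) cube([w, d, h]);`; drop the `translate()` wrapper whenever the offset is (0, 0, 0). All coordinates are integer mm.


cube([71, 29, 1031]);
translate([437, 0, 0]) cube([71, 29, 1031]);
translate([71, 0, 0]) cube([366, 29, 71]);
translate([71, 0, 960]) cube([366, 29, 71]);


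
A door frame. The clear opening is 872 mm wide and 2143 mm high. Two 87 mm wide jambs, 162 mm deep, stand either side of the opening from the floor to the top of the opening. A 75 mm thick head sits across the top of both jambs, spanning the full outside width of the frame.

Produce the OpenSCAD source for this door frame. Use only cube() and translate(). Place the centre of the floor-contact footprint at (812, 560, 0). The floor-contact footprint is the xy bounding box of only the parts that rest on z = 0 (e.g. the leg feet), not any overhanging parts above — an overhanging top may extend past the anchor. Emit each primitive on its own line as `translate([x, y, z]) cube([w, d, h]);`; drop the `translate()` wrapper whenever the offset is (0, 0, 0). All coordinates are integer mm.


translate([289, 479, 0]) cube([87, 162, 2143]);
translate([1248, 479, 0]) cube([87, 162, 2143]);
translate([289, 479, 2143]) cube([1046, 162, 75]);


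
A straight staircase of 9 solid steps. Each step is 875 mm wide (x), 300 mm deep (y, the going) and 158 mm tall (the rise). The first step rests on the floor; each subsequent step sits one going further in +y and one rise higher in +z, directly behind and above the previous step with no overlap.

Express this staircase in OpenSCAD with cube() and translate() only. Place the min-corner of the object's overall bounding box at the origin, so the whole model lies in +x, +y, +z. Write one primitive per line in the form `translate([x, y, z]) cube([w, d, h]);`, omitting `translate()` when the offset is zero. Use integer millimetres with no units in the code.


cube([875, 300, 158]);
translate([0, 300, 158]) cube([875, 300, 158]);
translate([0, 600, 316]) cube([875, 300, 158]);
translate([0, 900, 474]) cube([875, 300, 158]);
translate([0, 1200, 632]) cube([875, 300, 158]);
translate([0, 1500, 790]) cube([875, 300, 158]);
translate([0, 1800, 948]) cube([875, 300, 158]);
translate([0, 2100, 1106]) cube([875, 300, 158]);
translate([0, 2400, 1264]) cube([875, 300, 158]);


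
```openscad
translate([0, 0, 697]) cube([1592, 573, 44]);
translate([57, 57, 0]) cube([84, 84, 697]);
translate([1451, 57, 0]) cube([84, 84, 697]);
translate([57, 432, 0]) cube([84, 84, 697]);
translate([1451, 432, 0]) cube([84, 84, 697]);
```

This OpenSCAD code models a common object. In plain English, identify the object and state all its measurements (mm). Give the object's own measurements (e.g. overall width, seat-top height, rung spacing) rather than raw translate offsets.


A table: top 1592 mm (x) × 573 mm (y), 44 mm thick, upper face at z = 741 mm, on four 84×84 mm square legs, each inset 57 mm from the nearest pair of top edges from z = 0 to the bottom of the top.


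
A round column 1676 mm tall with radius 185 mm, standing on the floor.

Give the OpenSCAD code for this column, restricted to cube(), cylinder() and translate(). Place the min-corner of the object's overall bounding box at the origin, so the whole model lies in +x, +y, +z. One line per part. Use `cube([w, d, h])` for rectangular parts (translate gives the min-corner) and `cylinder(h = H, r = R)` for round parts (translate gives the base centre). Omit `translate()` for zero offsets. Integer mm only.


translate([185, 185, 0]) cylinder(h = 1676, r = 185);


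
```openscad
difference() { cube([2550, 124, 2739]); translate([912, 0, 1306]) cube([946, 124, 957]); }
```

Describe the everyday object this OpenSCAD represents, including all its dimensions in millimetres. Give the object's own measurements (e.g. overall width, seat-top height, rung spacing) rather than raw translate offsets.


A wall 2550 mm long (x), 124 mm thick (y), 2739 mm tall, with a rectangular window opening cut through it. The opening is 946 mm wide and 957 mm tall; its sill is at z = 1306 mm and its near (−x) edge is 912 mm from the wall's −x end. The opening passes through the full wall thickness.


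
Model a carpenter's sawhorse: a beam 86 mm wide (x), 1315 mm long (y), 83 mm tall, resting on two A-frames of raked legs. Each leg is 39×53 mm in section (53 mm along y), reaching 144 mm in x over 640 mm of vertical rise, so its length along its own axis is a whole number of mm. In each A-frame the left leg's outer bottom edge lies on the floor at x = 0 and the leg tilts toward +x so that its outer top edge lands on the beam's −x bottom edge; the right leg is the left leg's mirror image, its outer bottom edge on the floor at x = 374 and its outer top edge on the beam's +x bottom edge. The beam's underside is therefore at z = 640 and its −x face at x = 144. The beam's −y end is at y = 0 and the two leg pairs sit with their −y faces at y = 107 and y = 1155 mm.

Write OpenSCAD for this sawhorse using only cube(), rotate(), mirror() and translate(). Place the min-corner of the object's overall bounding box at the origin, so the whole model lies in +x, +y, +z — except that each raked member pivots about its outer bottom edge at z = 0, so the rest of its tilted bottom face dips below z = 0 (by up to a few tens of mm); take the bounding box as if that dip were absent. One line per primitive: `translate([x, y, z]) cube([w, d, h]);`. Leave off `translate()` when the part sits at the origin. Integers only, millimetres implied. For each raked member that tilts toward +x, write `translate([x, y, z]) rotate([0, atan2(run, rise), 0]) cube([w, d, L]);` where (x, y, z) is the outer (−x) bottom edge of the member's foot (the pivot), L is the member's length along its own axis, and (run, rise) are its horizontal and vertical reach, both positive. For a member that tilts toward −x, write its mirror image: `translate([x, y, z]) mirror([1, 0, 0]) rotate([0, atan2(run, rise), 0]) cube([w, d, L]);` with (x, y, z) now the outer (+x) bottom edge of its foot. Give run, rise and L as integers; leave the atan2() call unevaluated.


translate([144, 0, 640]) cube([86, 1315, 83]);
translate([0, 107, 0]) rotate([0, atan2(144, 640), 0]) cube([39, 53, 656]);
translate([374, 107, 0]) mirror([1, 0, 0]) rotate([0, atan2(144, 640), 0]) cube([39, 53, 656]);
translate([0, 1155, 0]) rotate([0, atan2(144, 640), 0]) cube([39, 53, 656]);
translate([374, 1155, 0]) mirror([1, 0, 0]) rotate([0, atan2(144, 640), 0]) cube([39, 53, 656]);


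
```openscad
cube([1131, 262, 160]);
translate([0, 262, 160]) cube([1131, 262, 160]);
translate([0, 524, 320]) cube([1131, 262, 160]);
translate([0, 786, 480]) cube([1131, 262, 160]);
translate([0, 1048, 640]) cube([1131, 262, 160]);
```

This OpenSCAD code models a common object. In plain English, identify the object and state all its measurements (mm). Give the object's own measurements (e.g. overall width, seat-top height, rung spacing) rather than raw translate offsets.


A straight staircase of 5 solid steps. Each step is 1131 mm wide (x), 262 mm deep (y, the going) and 160 mm tall (the rise). The first step rests on the floor; each subsequent step sits one going further in +y and one rise higher in +z, directly behind and above the previous step with no overlap.


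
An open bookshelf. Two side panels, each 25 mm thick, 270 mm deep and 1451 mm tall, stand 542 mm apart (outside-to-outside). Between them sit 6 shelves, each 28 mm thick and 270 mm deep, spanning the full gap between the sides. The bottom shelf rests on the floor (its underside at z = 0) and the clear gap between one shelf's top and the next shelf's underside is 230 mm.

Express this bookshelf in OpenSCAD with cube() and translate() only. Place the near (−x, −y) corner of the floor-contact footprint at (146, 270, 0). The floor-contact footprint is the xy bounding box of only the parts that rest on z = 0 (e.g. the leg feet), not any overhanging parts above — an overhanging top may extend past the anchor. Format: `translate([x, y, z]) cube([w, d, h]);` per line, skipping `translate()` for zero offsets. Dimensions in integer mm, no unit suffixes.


translate([146, 270, 0]) cube([25, 270, 1451]);
translate([663, 270, 0]) cube([25, 270, 1451]);
translate([171, 270, 0]) cube([492, 270, 28]);
translate([171, 270, 258]) cube([492, 270, 28]);
translate([171, 270, 516]) cube([492, 270, 28]);
translate([171, 270, 774]) cube([492, 270, 28]);
translate([171, 270, 1032]) cube([492, 270, 28]);
translate([171, 270, 1290]) cube([492, 270, 28]);


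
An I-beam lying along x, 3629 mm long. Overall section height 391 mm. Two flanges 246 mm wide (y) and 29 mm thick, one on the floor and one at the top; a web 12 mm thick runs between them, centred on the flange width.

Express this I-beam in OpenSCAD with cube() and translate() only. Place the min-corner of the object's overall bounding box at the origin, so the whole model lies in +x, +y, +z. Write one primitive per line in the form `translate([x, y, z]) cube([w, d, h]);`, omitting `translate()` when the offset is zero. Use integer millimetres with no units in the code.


cube([3629, 246, 29]);
translate([0, 117, 29]) cube([3629, 12, 333]);
translate([0, 0, 362]) cube([3629, 246, 29]);


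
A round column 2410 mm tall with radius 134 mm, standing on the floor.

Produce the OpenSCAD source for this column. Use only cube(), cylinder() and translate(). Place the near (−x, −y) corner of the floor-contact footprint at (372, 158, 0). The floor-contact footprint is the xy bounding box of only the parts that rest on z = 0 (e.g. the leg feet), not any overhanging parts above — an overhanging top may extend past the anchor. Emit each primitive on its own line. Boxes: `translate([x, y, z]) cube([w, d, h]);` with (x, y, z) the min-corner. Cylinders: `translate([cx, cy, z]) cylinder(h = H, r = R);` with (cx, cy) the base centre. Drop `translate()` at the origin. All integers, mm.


translate([506, 292, 0]) cylinder(h = 2410, r = 134);


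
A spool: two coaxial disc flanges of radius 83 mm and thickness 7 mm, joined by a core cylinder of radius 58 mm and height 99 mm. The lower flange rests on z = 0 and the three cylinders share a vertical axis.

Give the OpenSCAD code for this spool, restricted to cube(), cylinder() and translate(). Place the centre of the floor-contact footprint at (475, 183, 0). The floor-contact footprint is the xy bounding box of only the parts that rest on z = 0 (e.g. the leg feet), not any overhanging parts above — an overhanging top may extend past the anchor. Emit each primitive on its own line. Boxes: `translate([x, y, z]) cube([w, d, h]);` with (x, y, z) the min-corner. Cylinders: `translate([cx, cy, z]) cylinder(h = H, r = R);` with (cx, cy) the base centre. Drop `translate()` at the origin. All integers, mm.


translate([475, 183, 0]) cylinder(h = 7, r = 83);
translate([475, 183, 7]) cylinder(h = 99, r = 58);
translate([475, 183, 106]) cylinder(h = 7, r = 83);


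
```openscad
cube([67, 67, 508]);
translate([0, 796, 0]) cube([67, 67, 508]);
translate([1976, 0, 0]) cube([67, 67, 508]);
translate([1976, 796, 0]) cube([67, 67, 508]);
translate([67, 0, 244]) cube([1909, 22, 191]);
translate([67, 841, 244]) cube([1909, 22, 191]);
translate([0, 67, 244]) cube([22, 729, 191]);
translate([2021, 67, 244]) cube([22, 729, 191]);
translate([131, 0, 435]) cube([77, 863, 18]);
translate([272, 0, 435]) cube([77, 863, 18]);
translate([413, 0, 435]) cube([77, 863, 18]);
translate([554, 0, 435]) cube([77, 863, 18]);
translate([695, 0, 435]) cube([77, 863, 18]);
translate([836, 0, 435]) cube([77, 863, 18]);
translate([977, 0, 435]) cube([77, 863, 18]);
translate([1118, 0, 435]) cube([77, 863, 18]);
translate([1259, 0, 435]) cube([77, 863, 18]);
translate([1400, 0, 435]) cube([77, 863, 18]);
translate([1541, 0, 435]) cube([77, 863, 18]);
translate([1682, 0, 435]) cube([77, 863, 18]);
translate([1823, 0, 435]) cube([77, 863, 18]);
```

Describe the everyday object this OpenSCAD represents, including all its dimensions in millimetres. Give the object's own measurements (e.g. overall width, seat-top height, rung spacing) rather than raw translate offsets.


A bed frame 2043 mm long (x) by 863 mm wide (y). Four 67×67 mm corner posts, 508 mm tall, at the corners of the footprint. Four rails of 22 mm thickness and 191 mm height run between adjacent posts with their undersides at z = 244 mm, their outer faces flush with the outside of the frame (the two x-running rails run between the posts' inner faces; the two y-running rails run between the posts' inner faces). 13 slats, each 77 mm wide (x) and 18 mm thick, lie across the top of the two x-running rails, running the full 863 mm width of the frame in y; along x they sit between the end posts with a 64 mm gap after the −x posts and between neighbouring slats, leaving 76 mm before the +x posts.


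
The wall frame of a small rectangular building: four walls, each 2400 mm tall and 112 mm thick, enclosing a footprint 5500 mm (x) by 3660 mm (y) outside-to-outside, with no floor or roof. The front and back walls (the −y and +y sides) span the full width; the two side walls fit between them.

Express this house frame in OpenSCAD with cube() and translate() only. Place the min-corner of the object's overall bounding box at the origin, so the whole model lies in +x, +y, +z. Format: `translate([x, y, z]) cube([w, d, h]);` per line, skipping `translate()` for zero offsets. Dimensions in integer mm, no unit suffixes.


cube([5500, 112, 2400]);
translate([0, 3548, 0]) cube([5500, 112, 2400]);
translate([0, 112, 0]) cube([112, 3436, 2400]);
translate([5388, 112, 0]) cube([112, 3436, 2400]);


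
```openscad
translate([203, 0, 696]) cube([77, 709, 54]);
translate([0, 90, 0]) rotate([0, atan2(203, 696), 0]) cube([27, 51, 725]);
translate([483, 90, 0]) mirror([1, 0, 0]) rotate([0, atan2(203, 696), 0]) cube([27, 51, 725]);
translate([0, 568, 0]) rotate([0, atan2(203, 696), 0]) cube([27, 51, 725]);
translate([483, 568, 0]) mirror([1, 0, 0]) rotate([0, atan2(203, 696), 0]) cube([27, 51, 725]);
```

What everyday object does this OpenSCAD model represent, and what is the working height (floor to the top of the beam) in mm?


A sawhorse. The overall height is 750 mm.

A beam across two mirrored pairs of raked legs — a sawhorse. The beam's underside is at z = 696 (matching the legs' vertical rise in atan2(203, 696)) and the beam is 54 mm tall, so its top is at 696 + 54 = 750 mm. The raked legs top out at the beam's underside, so that is the highest point.


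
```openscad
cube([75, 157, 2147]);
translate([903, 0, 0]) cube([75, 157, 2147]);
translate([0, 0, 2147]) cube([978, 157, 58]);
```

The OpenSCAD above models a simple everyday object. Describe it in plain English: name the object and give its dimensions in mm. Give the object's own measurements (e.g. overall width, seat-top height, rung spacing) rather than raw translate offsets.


A door frame. The clear opening is 828 mm wide and 2147 mm high. Two 75 mm wide jambs, 157 mm deep, stand either side of the opening from the floor to the top of the opening. A 58 mm thick head sits across the top of both jambs, spanning the full outside width of the frame.


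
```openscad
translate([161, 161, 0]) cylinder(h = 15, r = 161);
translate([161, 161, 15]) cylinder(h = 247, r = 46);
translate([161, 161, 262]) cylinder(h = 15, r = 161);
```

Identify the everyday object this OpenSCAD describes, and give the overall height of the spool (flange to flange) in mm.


A spool. The overall height is 277 mm.

Three coaxial cylinders, large–small–large — a spool. Two 15 mm flanges and a 247 mm core give 15 + 247 + 15 = 277 mm.


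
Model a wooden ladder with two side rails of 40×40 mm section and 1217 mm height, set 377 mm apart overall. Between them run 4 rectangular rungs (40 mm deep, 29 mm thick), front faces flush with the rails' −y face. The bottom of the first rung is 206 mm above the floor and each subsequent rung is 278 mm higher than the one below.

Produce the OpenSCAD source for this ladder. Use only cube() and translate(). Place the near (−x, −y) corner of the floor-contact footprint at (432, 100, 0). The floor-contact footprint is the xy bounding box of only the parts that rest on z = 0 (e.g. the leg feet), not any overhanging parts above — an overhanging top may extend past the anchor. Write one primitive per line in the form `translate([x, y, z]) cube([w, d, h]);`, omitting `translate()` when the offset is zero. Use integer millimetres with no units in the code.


translate([432, 100, 0]) cube([40, 40, 1217]);
translate([769, 100, 0]) cube([40, 40, 1217]);
translate([472, 100, 206]) cube([297, 40, 29]);
translate([472, 100, 484]) cube([297, 40, 29]);
translate([472, 100, 762]) cube([297, 40, 29]);
translate([472, 100, 1040]) cube([297, 40, 29]);


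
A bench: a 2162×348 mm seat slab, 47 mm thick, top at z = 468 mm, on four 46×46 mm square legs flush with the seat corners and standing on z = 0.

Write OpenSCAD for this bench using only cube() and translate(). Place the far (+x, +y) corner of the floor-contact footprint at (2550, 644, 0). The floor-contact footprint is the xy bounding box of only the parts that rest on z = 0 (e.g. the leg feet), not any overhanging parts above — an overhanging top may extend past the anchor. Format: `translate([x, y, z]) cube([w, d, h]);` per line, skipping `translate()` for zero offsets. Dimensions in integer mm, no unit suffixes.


// leg_h = 468 − 47 = 421
translate([388, 296, 421]) cube([2162, 348, 47]);
translate([388, 296, 0]) cube([46, 46, 421]);
translate([388, 598, 0]) cube([46, 46, 421]);
translate([2504, 296, 0]) cube([46, 46, 421]);
translate([2504, 598, 0]) cube([46, 46, 421]);


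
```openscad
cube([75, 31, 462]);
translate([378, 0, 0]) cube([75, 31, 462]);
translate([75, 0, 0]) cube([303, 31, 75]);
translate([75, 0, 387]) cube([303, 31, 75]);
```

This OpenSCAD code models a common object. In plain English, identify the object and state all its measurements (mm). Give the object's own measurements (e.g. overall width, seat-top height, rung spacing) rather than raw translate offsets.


A rectangular picture frame lying in the x–z plane (depth along y). The opening is 303 mm wide (x) by 312 mm tall (z), surrounded by a border 75 mm wide on all four sides. The frame is 31 mm deep and is made of two full-height vertical stiles with two horizontal rails fitted between them.


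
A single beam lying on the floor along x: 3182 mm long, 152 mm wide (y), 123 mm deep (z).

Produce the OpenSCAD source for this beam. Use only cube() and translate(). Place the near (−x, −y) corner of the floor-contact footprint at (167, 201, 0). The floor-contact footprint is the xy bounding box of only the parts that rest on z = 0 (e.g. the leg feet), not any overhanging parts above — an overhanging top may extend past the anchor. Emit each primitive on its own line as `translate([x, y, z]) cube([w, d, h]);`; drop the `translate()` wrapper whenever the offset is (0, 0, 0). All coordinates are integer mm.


translate([167, 201, 0]) cube([3182, 152, 123]);


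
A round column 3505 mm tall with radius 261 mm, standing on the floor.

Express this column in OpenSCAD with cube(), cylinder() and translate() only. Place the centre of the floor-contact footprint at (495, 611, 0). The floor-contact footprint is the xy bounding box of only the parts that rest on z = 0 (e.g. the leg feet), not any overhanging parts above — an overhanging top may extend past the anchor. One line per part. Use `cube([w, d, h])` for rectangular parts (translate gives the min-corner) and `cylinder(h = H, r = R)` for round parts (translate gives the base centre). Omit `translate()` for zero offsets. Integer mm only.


translate([495, 611, 0]) cylinder(h = 3505, r = 261);


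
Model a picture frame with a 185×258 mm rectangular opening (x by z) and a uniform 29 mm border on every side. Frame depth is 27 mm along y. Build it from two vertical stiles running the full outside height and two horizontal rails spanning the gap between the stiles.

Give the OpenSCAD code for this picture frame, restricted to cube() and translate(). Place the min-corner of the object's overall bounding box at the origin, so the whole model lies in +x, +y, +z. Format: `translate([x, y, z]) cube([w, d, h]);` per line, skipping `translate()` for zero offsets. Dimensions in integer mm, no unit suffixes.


cube([29, 27, 316]);
translate([214, 0, 0]) cube([29, 27, 316]);
translate([29, 0, 0]) cube([185, 27, 29]);
translate([29, 0, 287]) cube([185, 27, 29]);


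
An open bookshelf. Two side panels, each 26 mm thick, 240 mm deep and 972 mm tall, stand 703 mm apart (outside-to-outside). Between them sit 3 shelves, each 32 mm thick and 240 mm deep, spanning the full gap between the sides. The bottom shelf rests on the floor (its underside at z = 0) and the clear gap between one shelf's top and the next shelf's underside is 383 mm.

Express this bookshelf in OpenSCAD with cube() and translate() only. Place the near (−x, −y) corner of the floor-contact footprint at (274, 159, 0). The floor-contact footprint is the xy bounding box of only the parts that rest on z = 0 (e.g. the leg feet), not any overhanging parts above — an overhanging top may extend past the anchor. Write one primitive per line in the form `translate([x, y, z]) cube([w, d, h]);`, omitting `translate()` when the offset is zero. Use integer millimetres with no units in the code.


translate([274, 159, 0]) cube([26, 240, 972]);
translate([951, 159, 0]) cube([26, 240, 972]);
translate([300, 159, 0]) cube([651, 240, 32]);
translate([300, 159, 415]) cube([651, 240, 32]);
translate([300, 159, 830]) cube([651, 240, 32]);


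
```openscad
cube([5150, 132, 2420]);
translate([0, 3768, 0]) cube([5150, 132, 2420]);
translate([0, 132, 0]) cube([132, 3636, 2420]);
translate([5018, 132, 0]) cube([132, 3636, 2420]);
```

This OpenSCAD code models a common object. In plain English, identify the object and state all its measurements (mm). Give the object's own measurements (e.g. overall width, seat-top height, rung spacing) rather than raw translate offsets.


The wall frame of a small rectangular building: four walls, each 2420 mm tall and 132 mm thick, enclosing a footprint 5150 mm (x) by 3900 mm (y) outside-to-outside, with no floor or roof. The front and back walls (the −y and +y sides) span the full width; the two side walls fit between them.


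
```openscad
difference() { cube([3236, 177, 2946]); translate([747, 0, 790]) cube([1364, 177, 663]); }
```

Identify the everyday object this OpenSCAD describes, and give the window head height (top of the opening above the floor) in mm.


A wall with a window opening. The window head height is 1453 mm.

A wall with a rectangular opening subtracted — a window. Sill at z = 790, opening 663 mm tall, so the head is at 790 + 663 = 1453 mm.


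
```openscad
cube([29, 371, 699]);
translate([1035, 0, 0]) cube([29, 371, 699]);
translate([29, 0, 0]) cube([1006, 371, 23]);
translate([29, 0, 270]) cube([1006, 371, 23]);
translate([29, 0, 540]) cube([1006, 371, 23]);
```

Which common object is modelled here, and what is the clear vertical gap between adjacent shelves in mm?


A bookshelf. The clear shelf gap is 247 mm.

Two tall side panels with 3 horizontal boards between them — a bookshelf. The first two shelf undersides are at z = 0 and z = 270; with shelf thickness 23, the clear gap is 270 − 0 − 23 = 247 mm.


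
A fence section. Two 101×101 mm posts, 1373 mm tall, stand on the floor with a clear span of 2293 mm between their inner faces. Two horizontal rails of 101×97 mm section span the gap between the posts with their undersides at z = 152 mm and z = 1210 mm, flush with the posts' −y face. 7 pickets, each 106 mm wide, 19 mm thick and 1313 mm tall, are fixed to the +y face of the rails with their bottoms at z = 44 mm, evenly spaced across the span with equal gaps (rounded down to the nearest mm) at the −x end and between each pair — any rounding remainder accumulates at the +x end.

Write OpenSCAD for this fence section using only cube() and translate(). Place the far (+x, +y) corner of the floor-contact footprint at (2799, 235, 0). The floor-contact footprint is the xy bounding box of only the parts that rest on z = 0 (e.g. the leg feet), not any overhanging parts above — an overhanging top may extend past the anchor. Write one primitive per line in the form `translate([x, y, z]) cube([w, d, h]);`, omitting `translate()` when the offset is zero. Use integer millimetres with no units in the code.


translate([304, 134, 0]) cube([101, 101, 1373]);
translate([2698, 134, 0]) cube([101, 101, 1373]);
translate([405, 134, 152]) cube([2293, 101, 97]);
translate([405, 134, 1210]) cube([2293, 101, 97]);
translate([598, 235, 44]) cube([106, 19, 1313]);
translate([897, 235, 44]) cube([106, 19, 1313]);
translate([1196, 235, 44]) cube([106, 19, 1313]);
translate([1495, 235, 44]) cube([106, 19, 1313]);
translate([1794, 235, 44]) cube([106, 19, 1313]);
translate([2093, 235, 44]) cube([106, 19, 1313]);
translate([2392, 235, 44]) cube([106, 19, 1313]);


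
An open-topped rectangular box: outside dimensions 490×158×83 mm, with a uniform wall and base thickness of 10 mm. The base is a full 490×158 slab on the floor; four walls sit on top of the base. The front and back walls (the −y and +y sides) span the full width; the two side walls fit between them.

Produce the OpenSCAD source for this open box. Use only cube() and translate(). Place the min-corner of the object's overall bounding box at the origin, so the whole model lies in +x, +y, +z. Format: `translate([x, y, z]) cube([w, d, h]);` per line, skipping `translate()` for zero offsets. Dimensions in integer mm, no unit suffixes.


cube([490, 158, 10]);
translate([0, 0, 10]) cube([490, 10, 73]);
translate([0, 148, 10]) cube([490, 10, 73]);
translate([0, 10, 10]) cube([10, 138, 73]);
translate([480, 10, 10]) cube([10, 138, 73]);


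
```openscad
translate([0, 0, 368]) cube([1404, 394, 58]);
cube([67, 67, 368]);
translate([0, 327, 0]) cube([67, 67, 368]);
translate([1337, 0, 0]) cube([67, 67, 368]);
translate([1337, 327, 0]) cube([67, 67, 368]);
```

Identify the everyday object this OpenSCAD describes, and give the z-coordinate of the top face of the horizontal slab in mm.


A bench. The seat-top height is 426 mm.

A long slab on four corner posts — a bench. The slab sits at z = 368 with thickness 58, so the top is 368 + 58 = 426 mm.


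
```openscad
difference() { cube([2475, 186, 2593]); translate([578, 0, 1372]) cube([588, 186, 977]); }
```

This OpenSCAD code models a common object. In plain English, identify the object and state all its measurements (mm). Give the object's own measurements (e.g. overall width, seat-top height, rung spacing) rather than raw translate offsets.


A wall 2475 mm long (x), 186 mm thick (y), 2593 mm tall, with a rectangular window opening cut through it. The opening is 588 mm wide and 977 mm tall; its sill is at z = 1372 mm and its near (−x) edge is 578 mm from the wall's −x end. The opening passes through the full wall thickness.


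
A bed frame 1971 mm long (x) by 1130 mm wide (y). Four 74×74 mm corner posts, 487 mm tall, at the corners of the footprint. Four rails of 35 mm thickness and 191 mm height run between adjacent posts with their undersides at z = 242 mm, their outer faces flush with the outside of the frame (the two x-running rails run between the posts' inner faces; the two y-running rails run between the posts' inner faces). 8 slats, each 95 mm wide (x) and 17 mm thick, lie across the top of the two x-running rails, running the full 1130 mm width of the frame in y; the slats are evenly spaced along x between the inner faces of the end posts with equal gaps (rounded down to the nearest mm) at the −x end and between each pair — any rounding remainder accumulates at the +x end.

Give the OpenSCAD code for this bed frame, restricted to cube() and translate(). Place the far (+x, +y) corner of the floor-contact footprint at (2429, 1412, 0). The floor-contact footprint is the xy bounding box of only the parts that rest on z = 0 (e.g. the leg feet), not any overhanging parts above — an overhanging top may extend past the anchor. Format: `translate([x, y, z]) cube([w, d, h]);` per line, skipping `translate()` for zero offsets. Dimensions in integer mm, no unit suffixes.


translate([458, 282, 0]) cube([74, 74, 487]);
translate([458, 1338, 0]) cube([74, 74, 487]);
translate([2355, 282, 0]) cube([74, 74, 487]);
translate([2355, 1338, 0]) cube([74, 74, 487]);
translate([532, 282, 242]) cube([1823, 35, 191]);
translate([532, 1377, 242]) cube([1823, 35, 191]);
translate([458, 356, 242]) cube([35, 982, 191]);
translate([2394, 356, 242]) cube([35, 982, 191]);
translate([650, 282, 433]) cube([95, 1130, 17]);
translate([863, 282, 433]) cube([95, 1130, 17]);
translate([1076, 282, 433]) cube([95, 1130, 17]);
translate([1289, 282, 433]) cube([95, 1130, 17]);
translate([1502, 282, 433]) cube([95, 1130, 17]);
translate([1715, 282, 433]) cube([95, 1130, 17]);
translate([1928, 282, 433]) cube([95, 1130, 17]);
translate([2141, 282, 433]) cube([95, 1130, 17]);


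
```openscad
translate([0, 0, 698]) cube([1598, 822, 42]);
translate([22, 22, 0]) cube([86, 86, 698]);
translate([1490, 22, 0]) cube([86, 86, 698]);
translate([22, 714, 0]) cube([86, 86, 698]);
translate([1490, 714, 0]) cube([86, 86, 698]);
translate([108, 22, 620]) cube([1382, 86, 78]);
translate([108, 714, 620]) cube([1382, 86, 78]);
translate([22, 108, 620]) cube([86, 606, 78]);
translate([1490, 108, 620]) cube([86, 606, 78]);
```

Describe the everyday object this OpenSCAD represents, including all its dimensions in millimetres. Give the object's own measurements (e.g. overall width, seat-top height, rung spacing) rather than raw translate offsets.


A rectangular dining table. The top is 1598×822×42 mm with its upper surface at z = 740 mm. It stands on four 86×86 mm square legs, each inset 22 mm from the nearest pair of top edges, running from the floor to the underside of the top. Four apron rails, 86 mm thick and 78 mm tall, run between adjacent legs with their top edges flush with the underside of the top and their outer faces flush with the legs' outer faces.


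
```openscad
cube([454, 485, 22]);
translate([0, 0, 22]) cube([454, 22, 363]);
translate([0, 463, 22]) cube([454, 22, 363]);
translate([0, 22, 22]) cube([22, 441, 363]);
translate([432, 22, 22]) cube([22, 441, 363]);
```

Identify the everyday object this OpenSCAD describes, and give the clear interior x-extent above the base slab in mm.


An open box. The internal width is 410 mm.

A 454×485 base slab with four walls standing on it — an open box. The base is 454 mm wide and the walls are 22 mm thick, so the internal width is 454 − 2 × 22 = 410 mm.


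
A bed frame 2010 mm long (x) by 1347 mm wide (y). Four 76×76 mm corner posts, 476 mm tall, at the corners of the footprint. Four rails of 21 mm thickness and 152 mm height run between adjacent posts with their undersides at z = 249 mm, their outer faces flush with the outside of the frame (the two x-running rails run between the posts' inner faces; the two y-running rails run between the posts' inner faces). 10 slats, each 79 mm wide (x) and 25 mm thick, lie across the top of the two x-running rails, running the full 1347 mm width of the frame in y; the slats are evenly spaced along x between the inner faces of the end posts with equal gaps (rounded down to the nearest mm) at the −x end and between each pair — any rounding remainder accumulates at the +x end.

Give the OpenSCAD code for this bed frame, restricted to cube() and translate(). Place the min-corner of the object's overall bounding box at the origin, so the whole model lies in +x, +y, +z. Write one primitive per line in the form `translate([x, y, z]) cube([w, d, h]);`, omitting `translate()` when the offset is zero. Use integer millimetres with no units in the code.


// slat z = rail_z + rail_h = 249 + 152 = 401
// slat gap = ⌊(1858 − 10·79) / 11⌋ = 97
cube([76, 76, 476]);
translate([0, 1271, 0]) cube([76, 76, 476]);
translate([1934, 0, 0]) cube([76, 76, 476]);
translate([1934, 1271, 0]) cube([76, 76, 476]);
translate([76, 0, 249]) cube([1858, 21, 152]);
translate([76, 1326, 249]) cube([1858, 21, 152]);
translate([0, 76, 249]) cube([21, 1195, 152]);
translate([1989, 76, 249]) cube([21, 1195, 152]);
translate([173, 0, 401]) cube([79, 1347, 25]);
translate([349, 0, 401]) cube([79, 1347, 25]);
translate([525, 0, 401]) cube([79, 1347, 25]);
translate([701, 0, 401]) cube([79, 1347, 25]);
translate([877, 0, 401]) cube([79, 1347, 25]);
translate([1053, 0, 401]) cube([79, 1347, 25]);
translate([1229, 0, 401]) cube([79, 1347, 25]);
translate([1405, 0, 401]) cube([79, 1347, 25]);
translate([1581, 0, 401]) cube([79, 1347, 25]);
translate([1757, 0, 401]) cube([79, 1347, 25]);


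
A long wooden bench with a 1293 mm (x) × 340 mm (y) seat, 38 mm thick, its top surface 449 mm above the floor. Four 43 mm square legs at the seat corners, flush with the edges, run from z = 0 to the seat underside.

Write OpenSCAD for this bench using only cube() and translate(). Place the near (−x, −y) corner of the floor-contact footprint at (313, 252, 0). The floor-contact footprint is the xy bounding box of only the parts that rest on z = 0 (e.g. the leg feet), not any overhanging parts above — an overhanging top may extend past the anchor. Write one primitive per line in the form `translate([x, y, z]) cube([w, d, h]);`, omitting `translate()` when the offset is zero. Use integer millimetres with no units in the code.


translate([313, 252, 411]) cube([1293, 340, 38]);
translate([313, 252, 0]) cube([43, 43, 411]);
translate([313, 549, 0]) cube([43, 43, 411]);
translate([1563, 252, 0]) cube([43, 43, 411]);
translate([1563, 549, 0]) cube([43, 43, 411]);


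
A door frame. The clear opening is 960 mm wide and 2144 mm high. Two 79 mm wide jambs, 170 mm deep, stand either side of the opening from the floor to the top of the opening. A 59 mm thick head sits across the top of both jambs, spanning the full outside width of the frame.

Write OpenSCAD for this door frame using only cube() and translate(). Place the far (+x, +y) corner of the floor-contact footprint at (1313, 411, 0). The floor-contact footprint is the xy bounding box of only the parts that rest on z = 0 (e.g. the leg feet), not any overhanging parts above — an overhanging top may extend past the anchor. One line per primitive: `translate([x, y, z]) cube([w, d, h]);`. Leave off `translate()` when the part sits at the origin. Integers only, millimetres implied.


translate([195, 241, 0]) cube([79, 170, 2144]);
translate([1234, 241, 0]) cube([79, 170, 2144]);
translate([195, 241, 2144]) cube([1118, 170, 59]);


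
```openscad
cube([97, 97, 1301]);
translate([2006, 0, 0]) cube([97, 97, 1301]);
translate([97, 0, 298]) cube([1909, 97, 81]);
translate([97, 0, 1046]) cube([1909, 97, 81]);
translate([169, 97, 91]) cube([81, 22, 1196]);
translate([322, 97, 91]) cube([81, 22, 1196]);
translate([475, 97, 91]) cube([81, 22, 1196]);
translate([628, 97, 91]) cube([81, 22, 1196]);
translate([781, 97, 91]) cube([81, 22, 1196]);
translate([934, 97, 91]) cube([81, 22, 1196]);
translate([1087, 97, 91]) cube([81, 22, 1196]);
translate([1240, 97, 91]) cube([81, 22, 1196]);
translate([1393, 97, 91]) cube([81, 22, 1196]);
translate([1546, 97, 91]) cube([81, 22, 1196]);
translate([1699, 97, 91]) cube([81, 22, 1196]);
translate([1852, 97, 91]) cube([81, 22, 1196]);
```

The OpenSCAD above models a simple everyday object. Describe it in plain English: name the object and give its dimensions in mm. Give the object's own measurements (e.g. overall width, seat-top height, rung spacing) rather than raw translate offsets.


A fence section. Two 97×97 mm posts, 1301 mm tall, stand on the floor with a clear span of 1909 mm between their inner faces. Two horizontal rails of 97×81 mm section span the gap between the posts with their undersides at z = 298 mm and z = 1046 mm, flush with the posts' −y face. 12 pickets, each 81 mm wide, 22 mm thick and 1196 mm tall, are fixed to the +y face of the rails with their bottoms at z = 91 mm, spaced across the span with a 72 mm gap after the −x post and between neighbouring pickets, with 73 mm left before the +x post.


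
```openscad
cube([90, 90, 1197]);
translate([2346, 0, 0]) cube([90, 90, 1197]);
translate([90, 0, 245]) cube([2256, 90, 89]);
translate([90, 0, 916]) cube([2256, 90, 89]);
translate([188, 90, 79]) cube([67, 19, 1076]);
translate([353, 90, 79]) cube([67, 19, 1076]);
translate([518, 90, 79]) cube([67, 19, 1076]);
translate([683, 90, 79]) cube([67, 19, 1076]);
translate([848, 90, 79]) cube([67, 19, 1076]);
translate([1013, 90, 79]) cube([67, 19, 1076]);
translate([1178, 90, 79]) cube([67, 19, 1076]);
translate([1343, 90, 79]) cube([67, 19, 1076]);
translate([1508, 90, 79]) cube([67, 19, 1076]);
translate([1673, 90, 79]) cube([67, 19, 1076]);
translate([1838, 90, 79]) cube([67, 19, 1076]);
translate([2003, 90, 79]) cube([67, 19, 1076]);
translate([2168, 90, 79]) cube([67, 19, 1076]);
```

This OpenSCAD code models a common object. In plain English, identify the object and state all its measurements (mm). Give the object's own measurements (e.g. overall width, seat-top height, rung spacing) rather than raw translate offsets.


A fence section. Two 90×90 mm posts, 1197 mm tall, stand on the floor with a clear span of 2256 mm between their inner faces. Two horizontal rails of 90×89 mm section span the gap between the posts with their undersides at z = 245 mm and z = 916 mm, flush with the posts' −y face. 13 pickets, each 67 mm wide, 19 mm thick and 1076 mm tall, are fixed to the +y face of the rails with their bottoms at z = 79 mm, spaced across the span with a 98 mm gap after the −x post and between neighbouring pickets, with 111 mm left before the +x post.
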